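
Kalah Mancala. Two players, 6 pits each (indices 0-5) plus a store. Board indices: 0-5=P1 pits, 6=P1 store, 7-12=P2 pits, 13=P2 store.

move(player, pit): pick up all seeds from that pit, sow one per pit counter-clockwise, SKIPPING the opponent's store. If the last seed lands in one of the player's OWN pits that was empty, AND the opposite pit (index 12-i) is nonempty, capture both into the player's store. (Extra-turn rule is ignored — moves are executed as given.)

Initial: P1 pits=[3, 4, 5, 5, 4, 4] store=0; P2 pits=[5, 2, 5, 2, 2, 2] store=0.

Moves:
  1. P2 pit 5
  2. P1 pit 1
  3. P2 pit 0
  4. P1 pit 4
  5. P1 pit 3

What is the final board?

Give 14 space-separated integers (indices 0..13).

Move 1: P2 pit5 -> P1=[4,4,5,5,4,4](0) P2=[5,2,5,2,2,0](1)
Move 2: P1 pit1 -> P1=[4,0,6,6,5,5](0) P2=[5,2,5,2,2,0](1)
Move 3: P2 pit0 -> P1=[0,0,6,6,5,5](0) P2=[0,3,6,3,3,0](6)
Move 4: P1 pit4 -> P1=[0,0,6,6,0,6](1) P2=[1,4,7,3,3,0](6)
Move 5: P1 pit3 -> P1=[0,0,6,0,1,7](2) P2=[2,5,8,3,3,0](6)

Answer: 0 0 6 0 1 7 2 2 5 8 3 3 0 6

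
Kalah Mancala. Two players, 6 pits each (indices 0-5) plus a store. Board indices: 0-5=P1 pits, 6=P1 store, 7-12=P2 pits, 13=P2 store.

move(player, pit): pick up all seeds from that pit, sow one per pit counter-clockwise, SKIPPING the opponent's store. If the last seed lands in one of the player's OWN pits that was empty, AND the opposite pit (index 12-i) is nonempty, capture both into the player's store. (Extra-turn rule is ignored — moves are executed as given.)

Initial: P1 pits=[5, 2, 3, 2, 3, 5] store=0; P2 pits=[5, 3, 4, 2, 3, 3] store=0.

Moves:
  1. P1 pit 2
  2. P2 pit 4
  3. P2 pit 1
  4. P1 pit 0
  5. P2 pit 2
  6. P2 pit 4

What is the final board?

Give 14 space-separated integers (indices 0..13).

Answer: 1 1 1 4 5 7 1 5 0 0 4 0 6 5

Derivation:
Move 1: P1 pit2 -> P1=[5,2,0,3,4,6](0) P2=[5,3,4,2,3,3](0)
Move 2: P2 pit4 -> P1=[6,2,0,3,4,6](0) P2=[5,3,4,2,0,4](1)
Move 3: P2 pit1 -> P1=[6,0,0,3,4,6](0) P2=[5,0,5,3,0,4](4)
Move 4: P1 pit0 -> P1=[0,1,1,4,5,7](1) P2=[5,0,5,3,0,4](4)
Move 5: P2 pit2 -> P1=[1,1,1,4,5,7](1) P2=[5,0,0,4,1,5](5)
Move 6: P2 pit4 -> P1=[1,1,1,4,5,7](1) P2=[5,0,0,4,0,6](5)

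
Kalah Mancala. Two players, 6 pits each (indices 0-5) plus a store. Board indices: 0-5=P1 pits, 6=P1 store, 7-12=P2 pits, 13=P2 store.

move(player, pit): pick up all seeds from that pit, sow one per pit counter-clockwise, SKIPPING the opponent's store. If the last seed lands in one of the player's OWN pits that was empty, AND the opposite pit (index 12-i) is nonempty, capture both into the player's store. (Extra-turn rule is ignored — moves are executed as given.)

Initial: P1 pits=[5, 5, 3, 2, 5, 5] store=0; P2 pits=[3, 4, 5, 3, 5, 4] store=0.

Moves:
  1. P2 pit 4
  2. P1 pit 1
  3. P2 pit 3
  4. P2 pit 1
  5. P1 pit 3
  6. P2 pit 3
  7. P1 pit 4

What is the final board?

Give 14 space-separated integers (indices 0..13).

Move 1: P2 pit4 -> P1=[6,6,4,2,5,5](0) P2=[3,4,5,3,0,5](1)
Move 2: P1 pit1 -> P1=[6,0,5,3,6,6](1) P2=[4,4,5,3,0,5](1)
Move 3: P2 pit3 -> P1=[6,0,5,3,6,6](1) P2=[4,4,5,0,1,6](2)
Move 4: P2 pit1 -> P1=[6,0,5,3,6,6](1) P2=[4,0,6,1,2,7](2)
Move 5: P1 pit3 -> P1=[6,0,5,0,7,7](2) P2=[4,0,6,1,2,7](2)
Move 6: P2 pit3 -> P1=[6,0,5,0,7,7](2) P2=[4,0,6,0,3,7](2)
Move 7: P1 pit4 -> P1=[6,0,5,0,0,8](3) P2=[5,1,7,1,4,7](2)

Answer: 6 0 5 0 0 8 3 5 1 7 1 4 7 2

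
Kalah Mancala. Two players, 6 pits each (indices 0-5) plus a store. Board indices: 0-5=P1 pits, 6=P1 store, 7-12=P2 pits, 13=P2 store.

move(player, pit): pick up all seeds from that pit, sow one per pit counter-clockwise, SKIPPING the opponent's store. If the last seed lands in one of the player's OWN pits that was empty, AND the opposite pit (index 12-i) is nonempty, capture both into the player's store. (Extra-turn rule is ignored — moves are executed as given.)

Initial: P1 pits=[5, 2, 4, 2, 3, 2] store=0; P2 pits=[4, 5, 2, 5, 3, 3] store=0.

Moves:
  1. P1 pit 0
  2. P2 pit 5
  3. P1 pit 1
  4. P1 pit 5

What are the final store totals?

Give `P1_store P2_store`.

Answer: 1 1

Derivation:
Move 1: P1 pit0 -> P1=[0,3,5,3,4,3](0) P2=[4,5,2,5,3,3](0)
Move 2: P2 pit5 -> P1=[1,4,5,3,4,3](0) P2=[4,5,2,5,3,0](1)
Move 3: P1 pit1 -> P1=[1,0,6,4,5,4](0) P2=[4,5,2,5,3,0](1)
Move 4: P1 pit5 -> P1=[1,0,6,4,5,0](1) P2=[5,6,3,5,3,0](1)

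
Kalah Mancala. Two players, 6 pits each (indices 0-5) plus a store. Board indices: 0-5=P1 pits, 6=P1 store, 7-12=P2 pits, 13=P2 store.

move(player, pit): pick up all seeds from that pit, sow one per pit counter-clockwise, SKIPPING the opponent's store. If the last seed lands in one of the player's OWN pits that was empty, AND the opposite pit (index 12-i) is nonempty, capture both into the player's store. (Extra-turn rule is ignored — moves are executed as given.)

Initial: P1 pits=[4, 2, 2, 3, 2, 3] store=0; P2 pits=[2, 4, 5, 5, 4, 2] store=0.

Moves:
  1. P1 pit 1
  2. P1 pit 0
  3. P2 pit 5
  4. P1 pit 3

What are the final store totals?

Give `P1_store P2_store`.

Move 1: P1 pit1 -> P1=[4,0,3,4,2,3](0) P2=[2,4,5,5,4,2](0)
Move 2: P1 pit0 -> P1=[0,1,4,5,3,3](0) P2=[2,4,5,5,4,2](0)
Move 3: P2 pit5 -> P1=[1,1,4,5,3,3](0) P2=[2,4,5,5,4,0](1)
Move 4: P1 pit3 -> P1=[1,1,4,0,4,4](1) P2=[3,5,5,5,4,0](1)

Answer: 1 1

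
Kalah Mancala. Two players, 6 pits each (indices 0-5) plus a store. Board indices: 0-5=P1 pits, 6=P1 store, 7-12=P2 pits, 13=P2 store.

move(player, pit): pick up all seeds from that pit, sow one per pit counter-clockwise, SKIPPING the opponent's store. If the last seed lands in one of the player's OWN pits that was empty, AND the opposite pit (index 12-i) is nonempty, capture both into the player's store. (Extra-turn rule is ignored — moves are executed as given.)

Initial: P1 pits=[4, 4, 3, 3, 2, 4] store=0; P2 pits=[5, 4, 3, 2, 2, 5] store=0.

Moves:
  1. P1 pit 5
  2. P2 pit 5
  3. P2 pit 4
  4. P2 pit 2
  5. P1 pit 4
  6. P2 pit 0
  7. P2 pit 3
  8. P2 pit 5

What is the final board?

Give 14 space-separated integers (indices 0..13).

Answer: 7 6 5 4 0 1 2 0 6 1 0 3 0 6

Derivation:
Move 1: P1 pit5 -> P1=[4,4,3,3,2,0](1) P2=[6,5,4,2,2,5](0)
Move 2: P2 pit5 -> P1=[5,5,4,4,2,0](1) P2=[6,5,4,2,2,0](1)
Move 3: P2 pit4 -> P1=[5,5,4,4,2,0](1) P2=[6,5,4,2,0,1](2)
Move 4: P2 pit2 -> P1=[5,5,4,4,2,0](1) P2=[6,5,0,3,1,2](3)
Move 5: P1 pit4 -> P1=[5,5,4,4,0,1](2) P2=[6,5,0,3,1,2](3)
Move 6: P2 pit0 -> P1=[5,5,4,4,0,1](2) P2=[0,6,1,4,2,3](4)
Move 7: P2 pit3 -> P1=[6,5,4,4,0,1](2) P2=[0,6,1,0,3,4](5)
Move 8: P2 pit5 -> P1=[7,6,5,4,0,1](2) P2=[0,6,1,0,3,0](6)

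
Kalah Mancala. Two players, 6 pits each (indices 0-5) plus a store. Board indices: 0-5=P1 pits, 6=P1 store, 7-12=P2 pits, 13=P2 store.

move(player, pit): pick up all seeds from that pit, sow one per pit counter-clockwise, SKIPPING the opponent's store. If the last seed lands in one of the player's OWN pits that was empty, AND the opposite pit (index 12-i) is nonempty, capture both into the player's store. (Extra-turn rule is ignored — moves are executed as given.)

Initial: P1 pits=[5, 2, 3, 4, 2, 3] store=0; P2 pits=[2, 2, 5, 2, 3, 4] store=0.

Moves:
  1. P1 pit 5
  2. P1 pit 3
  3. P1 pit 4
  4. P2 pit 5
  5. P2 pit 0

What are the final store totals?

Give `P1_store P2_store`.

Answer: 3 8

Derivation:
Move 1: P1 pit5 -> P1=[5,2,3,4,2,0](1) P2=[3,3,5,2,3,4](0)
Move 2: P1 pit3 -> P1=[5,2,3,0,3,1](2) P2=[4,3,5,2,3,4](0)
Move 3: P1 pit4 -> P1=[5,2,3,0,0,2](3) P2=[5,3,5,2,3,4](0)
Move 4: P2 pit5 -> P1=[6,3,4,0,0,2](3) P2=[5,3,5,2,3,0](1)
Move 5: P2 pit0 -> P1=[0,3,4,0,0,2](3) P2=[0,4,6,3,4,0](8)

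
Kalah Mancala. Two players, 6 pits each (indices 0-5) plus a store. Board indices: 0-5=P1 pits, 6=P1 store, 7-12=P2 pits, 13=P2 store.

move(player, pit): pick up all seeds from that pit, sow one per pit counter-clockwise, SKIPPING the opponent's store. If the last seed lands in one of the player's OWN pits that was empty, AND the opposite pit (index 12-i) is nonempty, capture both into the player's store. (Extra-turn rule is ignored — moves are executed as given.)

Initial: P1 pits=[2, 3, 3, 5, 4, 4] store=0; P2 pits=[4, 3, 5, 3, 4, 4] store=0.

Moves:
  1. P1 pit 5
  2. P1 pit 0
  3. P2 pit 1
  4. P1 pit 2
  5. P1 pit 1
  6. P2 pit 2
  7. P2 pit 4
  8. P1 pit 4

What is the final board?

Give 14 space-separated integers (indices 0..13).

Answer: 2 2 3 8 0 3 3 6 1 1 6 0 7 2

Derivation:
Move 1: P1 pit5 -> P1=[2,3,3,5,4,0](1) P2=[5,4,6,3,4,4](0)
Move 2: P1 pit0 -> P1=[0,4,4,5,4,0](1) P2=[5,4,6,3,4,4](0)
Move 3: P2 pit1 -> P1=[0,4,4,5,4,0](1) P2=[5,0,7,4,5,5](0)
Move 4: P1 pit2 -> P1=[0,4,0,6,5,1](2) P2=[5,0,7,4,5,5](0)
Move 5: P1 pit1 -> P1=[0,0,1,7,6,2](2) P2=[5,0,7,4,5,5](0)
Move 6: P2 pit2 -> P1=[1,1,2,7,6,2](2) P2=[5,0,0,5,6,6](1)
Move 7: P2 pit4 -> P1=[2,2,3,8,6,2](2) P2=[5,0,0,5,0,7](2)
Move 8: P1 pit4 -> P1=[2,2,3,8,0,3](3) P2=[6,1,1,6,0,7](2)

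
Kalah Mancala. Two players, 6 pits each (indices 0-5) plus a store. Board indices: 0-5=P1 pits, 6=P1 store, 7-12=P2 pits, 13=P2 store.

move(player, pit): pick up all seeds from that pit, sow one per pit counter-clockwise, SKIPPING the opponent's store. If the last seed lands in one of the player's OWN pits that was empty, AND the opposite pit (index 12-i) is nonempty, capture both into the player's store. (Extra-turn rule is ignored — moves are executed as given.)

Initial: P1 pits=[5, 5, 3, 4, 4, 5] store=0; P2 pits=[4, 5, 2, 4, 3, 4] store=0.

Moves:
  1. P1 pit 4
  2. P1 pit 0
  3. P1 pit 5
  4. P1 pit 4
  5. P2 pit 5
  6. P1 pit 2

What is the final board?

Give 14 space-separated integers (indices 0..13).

Answer: 1 7 0 7 1 1 10 1 7 3 5 4 0 1

Derivation:
Move 1: P1 pit4 -> P1=[5,5,3,4,0,6](1) P2=[5,6,2,4,3,4](0)
Move 2: P1 pit0 -> P1=[0,6,4,5,1,7](1) P2=[5,6,2,4,3,4](0)
Move 3: P1 pit5 -> P1=[0,6,4,5,1,0](2) P2=[6,7,3,5,4,5](0)
Move 4: P1 pit4 -> P1=[0,6,4,5,0,0](9) P2=[0,7,3,5,4,5](0)
Move 5: P2 pit5 -> P1=[1,7,5,6,0,0](9) P2=[0,7,3,5,4,0](1)
Move 6: P1 pit2 -> P1=[1,7,0,7,1,1](10) P2=[1,7,3,5,4,0](1)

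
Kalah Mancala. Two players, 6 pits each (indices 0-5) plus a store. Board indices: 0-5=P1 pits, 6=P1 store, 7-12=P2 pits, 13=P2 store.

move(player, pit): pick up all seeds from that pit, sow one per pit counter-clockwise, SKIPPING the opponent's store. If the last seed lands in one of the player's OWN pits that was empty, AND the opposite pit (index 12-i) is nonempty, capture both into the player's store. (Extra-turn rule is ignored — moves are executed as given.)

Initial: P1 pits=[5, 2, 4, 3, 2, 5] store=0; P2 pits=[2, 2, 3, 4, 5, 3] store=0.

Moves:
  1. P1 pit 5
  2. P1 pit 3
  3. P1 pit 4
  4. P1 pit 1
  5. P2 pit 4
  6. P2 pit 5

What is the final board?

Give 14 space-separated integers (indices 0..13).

Move 1: P1 pit5 -> P1=[5,2,4,3,2,0](1) P2=[3,3,4,5,5,3](0)
Move 2: P1 pit3 -> P1=[5,2,4,0,3,1](2) P2=[3,3,4,5,5,3](0)
Move 3: P1 pit4 -> P1=[5,2,4,0,0,2](3) P2=[4,3,4,5,5,3](0)
Move 4: P1 pit1 -> P1=[5,0,5,0,0,2](8) P2=[4,3,0,5,5,3](0)
Move 5: P2 pit4 -> P1=[6,1,6,0,0,2](8) P2=[4,3,0,5,0,4](1)
Move 6: P2 pit5 -> P1=[7,2,7,0,0,2](8) P2=[4,3,0,5,0,0](2)

Answer: 7 2 7 0 0 2 8 4 3 0 5 0 0 2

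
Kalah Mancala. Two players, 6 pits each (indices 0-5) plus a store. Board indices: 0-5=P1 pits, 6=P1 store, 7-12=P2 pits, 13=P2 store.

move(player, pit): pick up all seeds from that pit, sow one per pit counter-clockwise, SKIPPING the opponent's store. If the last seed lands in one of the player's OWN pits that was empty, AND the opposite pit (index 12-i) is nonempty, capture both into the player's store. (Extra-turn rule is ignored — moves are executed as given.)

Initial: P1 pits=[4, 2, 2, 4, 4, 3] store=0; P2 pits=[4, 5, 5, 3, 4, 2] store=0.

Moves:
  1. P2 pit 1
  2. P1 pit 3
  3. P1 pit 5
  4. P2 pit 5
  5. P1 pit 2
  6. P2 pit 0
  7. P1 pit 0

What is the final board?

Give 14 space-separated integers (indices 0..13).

Answer: 0 4 1 2 7 1 2 0 2 8 5 6 1 3

Derivation:
Move 1: P2 pit1 -> P1=[4,2,2,4,4,3](0) P2=[4,0,6,4,5,3](1)
Move 2: P1 pit3 -> P1=[4,2,2,0,5,4](1) P2=[5,0,6,4,5,3](1)
Move 3: P1 pit5 -> P1=[4,2,2,0,5,0](2) P2=[6,1,7,4,5,3](1)
Move 4: P2 pit5 -> P1=[5,3,2,0,5,0](2) P2=[6,1,7,4,5,0](2)
Move 5: P1 pit2 -> P1=[5,3,0,1,6,0](2) P2=[6,1,7,4,5,0](2)
Move 6: P2 pit0 -> P1=[5,3,0,1,6,0](2) P2=[0,2,8,5,6,1](3)
Move 7: P1 pit0 -> P1=[0,4,1,2,7,1](2) P2=[0,2,8,5,6,1](3)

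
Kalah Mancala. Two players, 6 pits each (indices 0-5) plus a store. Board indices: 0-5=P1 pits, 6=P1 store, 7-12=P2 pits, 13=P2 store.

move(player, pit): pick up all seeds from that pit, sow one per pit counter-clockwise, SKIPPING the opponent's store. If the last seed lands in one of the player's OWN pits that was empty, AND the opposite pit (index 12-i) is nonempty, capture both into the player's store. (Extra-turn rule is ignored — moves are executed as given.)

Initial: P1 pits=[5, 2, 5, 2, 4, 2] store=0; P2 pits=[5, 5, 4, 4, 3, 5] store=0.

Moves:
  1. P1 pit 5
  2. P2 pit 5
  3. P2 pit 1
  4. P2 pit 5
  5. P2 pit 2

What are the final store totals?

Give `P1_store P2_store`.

Answer: 1 4

Derivation:
Move 1: P1 pit5 -> P1=[5,2,5,2,4,0](1) P2=[6,5,4,4,3,5](0)
Move 2: P2 pit5 -> P1=[6,3,6,3,4,0](1) P2=[6,5,4,4,3,0](1)
Move 3: P2 pit1 -> P1=[6,3,6,3,4,0](1) P2=[6,0,5,5,4,1](2)
Move 4: P2 pit5 -> P1=[6,3,6,3,4,0](1) P2=[6,0,5,5,4,0](3)
Move 5: P2 pit2 -> P1=[7,3,6,3,4,0](1) P2=[6,0,0,6,5,1](4)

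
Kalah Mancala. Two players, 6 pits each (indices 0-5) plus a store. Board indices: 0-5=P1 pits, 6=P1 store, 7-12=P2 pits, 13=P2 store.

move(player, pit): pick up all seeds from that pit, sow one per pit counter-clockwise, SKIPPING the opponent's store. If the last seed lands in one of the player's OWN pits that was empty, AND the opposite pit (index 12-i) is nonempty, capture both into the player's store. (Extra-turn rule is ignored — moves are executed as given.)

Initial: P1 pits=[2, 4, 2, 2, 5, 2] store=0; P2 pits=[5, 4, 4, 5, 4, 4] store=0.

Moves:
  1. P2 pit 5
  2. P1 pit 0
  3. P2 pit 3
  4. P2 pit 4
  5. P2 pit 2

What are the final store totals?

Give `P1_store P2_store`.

Move 1: P2 pit5 -> P1=[3,5,3,2,5,2](0) P2=[5,4,4,5,4,0](1)
Move 2: P1 pit0 -> P1=[0,6,4,3,5,2](0) P2=[5,4,4,5,4,0](1)
Move 3: P2 pit3 -> P1=[1,7,4,3,5,2](0) P2=[5,4,4,0,5,1](2)
Move 4: P2 pit4 -> P1=[2,8,5,3,5,2](0) P2=[5,4,4,0,0,2](3)
Move 5: P2 pit2 -> P1=[2,8,5,3,5,2](0) P2=[5,4,0,1,1,3](4)

Answer: 0 4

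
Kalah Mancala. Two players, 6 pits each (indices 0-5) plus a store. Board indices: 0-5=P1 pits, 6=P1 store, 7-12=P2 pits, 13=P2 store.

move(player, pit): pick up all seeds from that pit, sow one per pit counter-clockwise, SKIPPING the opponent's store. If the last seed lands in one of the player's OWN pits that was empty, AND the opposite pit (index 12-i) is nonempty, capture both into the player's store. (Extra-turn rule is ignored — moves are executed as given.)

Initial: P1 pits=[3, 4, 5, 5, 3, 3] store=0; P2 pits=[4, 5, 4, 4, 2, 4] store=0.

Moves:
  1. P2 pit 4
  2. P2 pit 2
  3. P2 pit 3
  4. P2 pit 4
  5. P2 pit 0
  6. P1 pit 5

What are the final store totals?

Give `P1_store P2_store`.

Answer: 1 10

Derivation:
Move 1: P2 pit4 -> P1=[3,4,5,5,3,3](0) P2=[4,5,4,4,0,5](1)
Move 2: P2 pit2 -> P1=[3,4,5,5,3,3](0) P2=[4,5,0,5,1,6](2)
Move 3: P2 pit3 -> P1=[4,5,5,5,3,3](0) P2=[4,5,0,0,2,7](3)
Move 4: P2 pit4 -> P1=[4,5,5,5,3,3](0) P2=[4,5,0,0,0,8](4)
Move 5: P2 pit0 -> P1=[4,0,5,5,3,3](0) P2=[0,6,1,1,0,8](10)
Move 6: P1 pit5 -> P1=[4,0,5,5,3,0](1) P2=[1,7,1,1,0,8](10)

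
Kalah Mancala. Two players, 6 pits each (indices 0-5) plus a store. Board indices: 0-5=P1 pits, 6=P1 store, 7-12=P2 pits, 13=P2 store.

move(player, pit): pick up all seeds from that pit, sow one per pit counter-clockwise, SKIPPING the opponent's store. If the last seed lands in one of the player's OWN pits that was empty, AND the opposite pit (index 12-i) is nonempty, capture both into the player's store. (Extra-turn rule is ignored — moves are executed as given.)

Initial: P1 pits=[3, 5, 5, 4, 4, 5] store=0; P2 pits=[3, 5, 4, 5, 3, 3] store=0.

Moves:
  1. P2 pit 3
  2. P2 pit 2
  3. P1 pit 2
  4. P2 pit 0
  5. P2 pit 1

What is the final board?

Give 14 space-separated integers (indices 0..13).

Move 1: P2 pit3 -> P1=[4,6,5,4,4,5](0) P2=[3,5,4,0,4,4](1)
Move 2: P2 pit2 -> P1=[4,6,5,4,4,5](0) P2=[3,5,0,1,5,5](2)
Move 3: P1 pit2 -> P1=[4,6,0,5,5,6](1) P2=[4,5,0,1,5,5](2)
Move 4: P2 pit0 -> P1=[4,6,0,5,5,6](1) P2=[0,6,1,2,6,5](2)
Move 5: P2 pit1 -> P1=[5,6,0,5,5,6](1) P2=[0,0,2,3,7,6](3)

Answer: 5 6 0 5 5 6 1 0 0 2 3 7 6 3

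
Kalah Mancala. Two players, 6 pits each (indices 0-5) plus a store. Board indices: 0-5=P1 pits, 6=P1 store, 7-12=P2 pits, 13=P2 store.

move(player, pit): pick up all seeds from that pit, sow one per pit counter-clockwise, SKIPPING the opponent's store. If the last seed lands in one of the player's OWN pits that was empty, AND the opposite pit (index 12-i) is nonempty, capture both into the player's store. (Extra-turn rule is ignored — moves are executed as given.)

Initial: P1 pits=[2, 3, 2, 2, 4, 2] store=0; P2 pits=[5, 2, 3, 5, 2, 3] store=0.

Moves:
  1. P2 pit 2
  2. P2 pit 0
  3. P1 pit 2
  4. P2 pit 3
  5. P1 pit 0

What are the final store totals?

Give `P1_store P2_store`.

Answer: 0 1

Derivation:
Move 1: P2 pit2 -> P1=[2,3,2,2,4,2](0) P2=[5,2,0,6,3,4](0)
Move 2: P2 pit0 -> P1=[2,3,2,2,4,2](0) P2=[0,3,1,7,4,5](0)
Move 3: P1 pit2 -> P1=[2,3,0,3,5,2](0) P2=[0,3,1,7,4,5](0)
Move 4: P2 pit3 -> P1=[3,4,1,4,5,2](0) P2=[0,3,1,0,5,6](1)
Move 5: P1 pit0 -> P1=[0,5,2,5,5,2](0) P2=[0,3,1,0,5,6](1)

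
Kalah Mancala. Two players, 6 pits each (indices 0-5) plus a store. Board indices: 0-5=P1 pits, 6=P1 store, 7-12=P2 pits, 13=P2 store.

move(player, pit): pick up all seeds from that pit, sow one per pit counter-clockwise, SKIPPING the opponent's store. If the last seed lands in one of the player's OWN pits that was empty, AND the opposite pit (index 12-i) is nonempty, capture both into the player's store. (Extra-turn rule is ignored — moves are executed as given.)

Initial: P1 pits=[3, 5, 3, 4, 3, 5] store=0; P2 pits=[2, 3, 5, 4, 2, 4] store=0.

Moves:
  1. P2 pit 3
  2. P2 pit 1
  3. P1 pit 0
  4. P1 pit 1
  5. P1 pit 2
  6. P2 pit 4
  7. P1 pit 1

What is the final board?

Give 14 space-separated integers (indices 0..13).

Move 1: P2 pit3 -> P1=[4,5,3,4,3,5](0) P2=[2,3,5,0,3,5](1)
Move 2: P2 pit1 -> P1=[4,5,3,4,3,5](0) P2=[2,0,6,1,4,5](1)
Move 3: P1 pit0 -> P1=[0,6,4,5,4,5](0) P2=[2,0,6,1,4,5](1)
Move 4: P1 pit1 -> P1=[0,0,5,6,5,6](1) P2=[3,0,6,1,4,5](1)
Move 5: P1 pit2 -> P1=[0,0,0,7,6,7](2) P2=[4,0,6,1,4,5](1)
Move 6: P2 pit4 -> P1=[1,1,0,7,6,7](2) P2=[4,0,6,1,0,6](2)
Move 7: P1 pit1 -> P1=[1,0,0,7,6,7](4) P2=[4,0,6,0,0,6](2)

Answer: 1 0 0 7 6 7 4 4 0 6 0 0 6 2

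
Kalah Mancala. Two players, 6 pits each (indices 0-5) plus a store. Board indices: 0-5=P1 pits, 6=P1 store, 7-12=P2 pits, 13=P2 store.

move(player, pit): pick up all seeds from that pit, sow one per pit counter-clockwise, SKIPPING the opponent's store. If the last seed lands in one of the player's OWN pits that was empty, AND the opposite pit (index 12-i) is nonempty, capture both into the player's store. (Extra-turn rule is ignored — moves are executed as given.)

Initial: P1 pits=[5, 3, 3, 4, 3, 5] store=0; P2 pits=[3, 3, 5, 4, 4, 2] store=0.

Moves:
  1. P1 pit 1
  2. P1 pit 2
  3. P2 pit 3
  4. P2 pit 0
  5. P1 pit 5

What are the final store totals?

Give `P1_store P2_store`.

Move 1: P1 pit1 -> P1=[5,0,4,5,4,5](0) P2=[3,3,5,4,4,2](0)
Move 2: P1 pit2 -> P1=[5,0,0,6,5,6](1) P2=[3,3,5,4,4,2](0)
Move 3: P2 pit3 -> P1=[6,0,0,6,5,6](1) P2=[3,3,5,0,5,3](1)
Move 4: P2 pit0 -> P1=[6,0,0,6,5,6](1) P2=[0,4,6,1,5,3](1)
Move 5: P1 pit5 -> P1=[6,0,0,6,5,0](2) P2=[1,5,7,2,6,3](1)

Answer: 2 1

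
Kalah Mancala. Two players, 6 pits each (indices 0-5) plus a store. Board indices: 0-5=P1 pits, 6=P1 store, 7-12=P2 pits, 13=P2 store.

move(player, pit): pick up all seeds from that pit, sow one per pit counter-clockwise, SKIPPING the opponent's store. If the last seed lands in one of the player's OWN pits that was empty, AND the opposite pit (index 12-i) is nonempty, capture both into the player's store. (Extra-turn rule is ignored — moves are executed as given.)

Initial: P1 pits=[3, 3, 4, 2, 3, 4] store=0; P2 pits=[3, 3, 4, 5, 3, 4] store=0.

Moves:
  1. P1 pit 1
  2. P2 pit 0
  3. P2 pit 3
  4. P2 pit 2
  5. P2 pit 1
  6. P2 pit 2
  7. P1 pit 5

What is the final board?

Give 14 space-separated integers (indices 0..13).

Answer: 5 1 6 3 4 0 1 1 1 1 3 6 7 2

Derivation:
Move 1: P1 pit1 -> P1=[3,0,5,3,4,4](0) P2=[3,3,4,5,3,4](0)
Move 2: P2 pit0 -> P1=[3,0,5,3,4,4](0) P2=[0,4,5,6,3,4](0)
Move 3: P2 pit3 -> P1=[4,1,6,3,4,4](0) P2=[0,4,5,0,4,5](1)
Move 4: P2 pit2 -> P1=[5,1,6,3,4,4](0) P2=[0,4,0,1,5,6](2)
Move 5: P2 pit1 -> P1=[5,1,6,3,4,4](0) P2=[0,0,1,2,6,7](2)
Move 6: P2 pit2 -> P1=[5,1,6,3,4,4](0) P2=[0,0,0,3,6,7](2)
Move 7: P1 pit5 -> P1=[5,1,6,3,4,0](1) P2=[1,1,1,3,6,7](2)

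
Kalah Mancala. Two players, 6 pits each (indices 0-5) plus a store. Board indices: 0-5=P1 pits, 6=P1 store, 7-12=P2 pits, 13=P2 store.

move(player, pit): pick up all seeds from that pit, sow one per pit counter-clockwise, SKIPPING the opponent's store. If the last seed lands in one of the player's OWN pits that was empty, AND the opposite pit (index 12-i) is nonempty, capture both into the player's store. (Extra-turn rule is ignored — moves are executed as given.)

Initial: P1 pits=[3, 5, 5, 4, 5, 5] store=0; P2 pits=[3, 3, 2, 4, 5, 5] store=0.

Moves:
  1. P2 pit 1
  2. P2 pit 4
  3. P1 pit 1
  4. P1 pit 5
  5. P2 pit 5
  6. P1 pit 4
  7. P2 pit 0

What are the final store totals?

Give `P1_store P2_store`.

Answer: 3 3

Derivation:
Move 1: P2 pit1 -> P1=[3,5,5,4,5,5](0) P2=[3,0,3,5,6,5](0)
Move 2: P2 pit4 -> P1=[4,6,6,5,5,5](0) P2=[3,0,3,5,0,6](1)
Move 3: P1 pit1 -> P1=[4,0,7,6,6,6](1) P2=[4,0,3,5,0,6](1)
Move 4: P1 pit5 -> P1=[4,0,7,6,6,0](2) P2=[5,1,4,6,1,6](1)
Move 5: P2 pit5 -> P1=[5,1,8,7,7,0](2) P2=[5,1,4,6,1,0](2)
Move 6: P1 pit4 -> P1=[5,1,8,7,0,1](3) P2=[6,2,5,7,2,0](2)
Move 7: P2 pit0 -> P1=[5,1,8,7,0,1](3) P2=[0,3,6,8,3,1](3)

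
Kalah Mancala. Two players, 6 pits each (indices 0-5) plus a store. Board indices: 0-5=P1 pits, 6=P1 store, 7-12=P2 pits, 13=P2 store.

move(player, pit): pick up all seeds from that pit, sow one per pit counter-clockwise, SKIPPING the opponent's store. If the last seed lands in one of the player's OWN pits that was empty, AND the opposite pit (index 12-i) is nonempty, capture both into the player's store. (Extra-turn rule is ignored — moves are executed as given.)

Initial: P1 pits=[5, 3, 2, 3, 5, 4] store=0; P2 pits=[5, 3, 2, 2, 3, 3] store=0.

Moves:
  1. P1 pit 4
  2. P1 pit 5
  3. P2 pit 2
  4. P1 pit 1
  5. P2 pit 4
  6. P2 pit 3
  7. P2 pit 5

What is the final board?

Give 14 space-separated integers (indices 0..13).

Answer: 8 2 4 5 1 0 8 7 0 0 0 1 0 4

Derivation:
Move 1: P1 pit4 -> P1=[5,3,2,3,0,5](1) P2=[6,4,3,2,3,3](0)
Move 2: P1 pit5 -> P1=[5,3,2,3,0,0](2) P2=[7,5,4,3,3,3](0)
Move 3: P2 pit2 -> P1=[5,3,2,3,0,0](2) P2=[7,5,0,4,4,4](1)
Move 4: P1 pit1 -> P1=[5,0,3,4,0,0](8) P2=[7,0,0,4,4,4](1)
Move 5: P2 pit4 -> P1=[6,1,3,4,0,0](8) P2=[7,0,0,4,0,5](2)
Move 6: P2 pit3 -> P1=[7,1,3,4,0,0](8) P2=[7,0,0,0,1,6](3)
Move 7: P2 pit5 -> P1=[8,2,4,5,1,0](8) P2=[7,0,0,0,1,0](4)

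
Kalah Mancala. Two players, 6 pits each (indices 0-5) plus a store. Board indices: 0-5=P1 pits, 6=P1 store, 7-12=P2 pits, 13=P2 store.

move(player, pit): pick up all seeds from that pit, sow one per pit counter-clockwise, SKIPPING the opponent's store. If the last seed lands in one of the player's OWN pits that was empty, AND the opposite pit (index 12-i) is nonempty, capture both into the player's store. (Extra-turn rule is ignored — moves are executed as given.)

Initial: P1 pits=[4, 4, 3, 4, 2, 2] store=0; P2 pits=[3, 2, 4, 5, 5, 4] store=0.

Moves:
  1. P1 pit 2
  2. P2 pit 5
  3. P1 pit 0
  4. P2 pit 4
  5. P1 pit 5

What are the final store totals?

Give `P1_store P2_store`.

Answer: 1 2

Derivation:
Move 1: P1 pit2 -> P1=[4,4,0,5,3,3](0) P2=[3,2,4,5,5,4](0)
Move 2: P2 pit5 -> P1=[5,5,1,5,3,3](0) P2=[3,2,4,5,5,0](1)
Move 3: P1 pit0 -> P1=[0,6,2,6,4,4](0) P2=[3,2,4,5,5,0](1)
Move 4: P2 pit4 -> P1=[1,7,3,6,4,4](0) P2=[3,2,4,5,0,1](2)
Move 5: P1 pit5 -> P1=[1,7,3,6,4,0](1) P2=[4,3,5,5,0,1](2)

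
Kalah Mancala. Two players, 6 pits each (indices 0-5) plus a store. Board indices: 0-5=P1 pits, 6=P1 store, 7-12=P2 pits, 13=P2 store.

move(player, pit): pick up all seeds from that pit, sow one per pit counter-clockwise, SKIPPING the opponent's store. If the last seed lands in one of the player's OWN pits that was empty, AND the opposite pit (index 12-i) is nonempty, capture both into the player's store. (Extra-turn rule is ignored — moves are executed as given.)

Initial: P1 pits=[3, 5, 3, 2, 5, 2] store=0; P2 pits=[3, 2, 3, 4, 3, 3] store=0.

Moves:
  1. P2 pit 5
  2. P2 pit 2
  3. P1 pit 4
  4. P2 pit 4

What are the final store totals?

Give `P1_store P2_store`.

Answer: 1 7

Derivation:
Move 1: P2 pit5 -> P1=[4,6,3,2,5,2](0) P2=[3,2,3,4,3,0](1)
Move 2: P2 pit2 -> P1=[0,6,3,2,5,2](0) P2=[3,2,0,5,4,0](6)
Move 3: P1 pit4 -> P1=[0,6,3,2,0,3](1) P2=[4,3,1,5,4,0](6)
Move 4: P2 pit4 -> P1=[1,7,3,2,0,3](1) P2=[4,3,1,5,0,1](7)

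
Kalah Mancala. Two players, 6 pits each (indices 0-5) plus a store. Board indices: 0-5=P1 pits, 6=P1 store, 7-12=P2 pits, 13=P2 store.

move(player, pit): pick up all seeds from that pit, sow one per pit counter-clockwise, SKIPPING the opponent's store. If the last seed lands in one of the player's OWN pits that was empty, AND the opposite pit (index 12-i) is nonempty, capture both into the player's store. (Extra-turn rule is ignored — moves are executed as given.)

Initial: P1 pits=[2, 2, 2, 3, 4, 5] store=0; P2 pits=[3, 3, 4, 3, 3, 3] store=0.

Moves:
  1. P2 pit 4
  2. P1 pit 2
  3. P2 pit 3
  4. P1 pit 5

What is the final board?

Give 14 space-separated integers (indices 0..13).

Answer: 3 2 0 4 5 0 1 4 4 5 1 1 5 2

Derivation:
Move 1: P2 pit4 -> P1=[3,2,2,3,4,5](0) P2=[3,3,4,3,0,4](1)
Move 2: P1 pit2 -> P1=[3,2,0,4,5,5](0) P2=[3,3,4,3,0,4](1)
Move 3: P2 pit3 -> P1=[3,2,0,4,5,5](0) P2=[3,3,4,0,1,5](2)
Move 4: P1 pit5 -> P1=[3,2,0,4,5,0](1) P2=[4,4,5,1,1,5](2)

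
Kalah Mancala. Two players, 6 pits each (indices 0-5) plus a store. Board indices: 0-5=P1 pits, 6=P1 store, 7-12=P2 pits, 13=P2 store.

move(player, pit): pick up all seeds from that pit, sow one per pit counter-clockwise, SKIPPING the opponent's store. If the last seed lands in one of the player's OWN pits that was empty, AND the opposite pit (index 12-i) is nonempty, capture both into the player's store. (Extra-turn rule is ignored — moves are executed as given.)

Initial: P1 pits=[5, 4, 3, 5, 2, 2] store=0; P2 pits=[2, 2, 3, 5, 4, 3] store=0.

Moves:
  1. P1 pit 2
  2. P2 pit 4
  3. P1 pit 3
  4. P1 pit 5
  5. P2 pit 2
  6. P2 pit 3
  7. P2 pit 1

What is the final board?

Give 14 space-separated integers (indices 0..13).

Answer: 8 6 1 0 4 0 2 4 0 1 1 3 7 3

Derivation:
Move 1: P1 pit2 -> P1=[5,4,0,6,3,3](0) P2=[2,2,3,5,4,3](0)
Move 2: P2 pit4 -> P1=[6,5,0,6,3,3](0) P2=[2,2,3,5,0,4](1)
Move 3: P1 pit3 -> P1=[6,5,0,0,4,4](1) P2=[3,3,4,5,0,4](1)
Move 4: P1 pit5 -> P1=[6,5,0,0,4,0](2) P2=[4,4,5,5,0,4](1)
Move 5: P2 pit2 -> P1=[7,5,0,0,4,0](2) P2=[4,4,0,6,1,5](2)
Move 6: P2 pit3 -> P1=[8,6,1,0,4,0](2) P2=[4,4,0,0,2,6](3)
Move 7: P2 pit1 -> P1=[8,6,1,0,4,0](2) P2=[4,0,1,1,3,7](3)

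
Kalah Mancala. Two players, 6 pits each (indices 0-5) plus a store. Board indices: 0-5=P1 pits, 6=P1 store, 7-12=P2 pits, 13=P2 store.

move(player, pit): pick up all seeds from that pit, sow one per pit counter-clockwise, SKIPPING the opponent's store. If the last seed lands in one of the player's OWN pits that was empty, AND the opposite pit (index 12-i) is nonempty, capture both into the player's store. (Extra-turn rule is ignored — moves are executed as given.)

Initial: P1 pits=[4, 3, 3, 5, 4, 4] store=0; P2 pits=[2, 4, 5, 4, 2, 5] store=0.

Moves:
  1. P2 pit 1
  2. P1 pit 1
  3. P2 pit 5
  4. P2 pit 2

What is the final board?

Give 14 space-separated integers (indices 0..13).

Move 1: P2 pit1 -> P1=[4,3,3,5,4,4](0) P2=[2,0,6,5,3,6](0)
Move 2: P1 pit1 -> P1=[4,0,4,6,5,4](0) P2=[2,0,6,5,3,6](0)
Move 3: P2 pit5 -> P1=[5,1,5,7,6,4](0) P2=[2,0,6,5,3,0](1)
Move 4: P2 pit2 -> P1=[6,2,5,7,6,4](0) P2=[2,0,0,6,4,1](2)

Answer: 6 2 5 7 6 4 0 2 0 0 6 4 1 2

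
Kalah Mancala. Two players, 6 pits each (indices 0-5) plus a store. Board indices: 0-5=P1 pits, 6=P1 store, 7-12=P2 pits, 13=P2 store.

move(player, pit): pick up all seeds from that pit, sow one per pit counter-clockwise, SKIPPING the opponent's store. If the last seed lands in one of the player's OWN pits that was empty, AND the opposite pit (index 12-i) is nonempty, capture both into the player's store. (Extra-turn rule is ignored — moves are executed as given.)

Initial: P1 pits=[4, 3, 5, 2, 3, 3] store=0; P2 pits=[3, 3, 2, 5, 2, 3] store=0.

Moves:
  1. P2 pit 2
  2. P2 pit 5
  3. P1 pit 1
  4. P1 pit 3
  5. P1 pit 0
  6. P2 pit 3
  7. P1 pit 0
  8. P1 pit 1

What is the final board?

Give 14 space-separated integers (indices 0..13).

Answer: 0 0 9 2 7 6 1 3 3 0 0 4 1 2

Derivation:
Move 1: P2 pit2 -> P1=[4,3,5,2,3,3](0) P2=[3,3,0,6,3,3](0)
Move 2: P2 pit5 -> P1=[5,4,5,2,3,3](0) P2=[3,3,0,6,3,0](1)
Move 3: P1 pit1 -> P1=[5,0,6,3,4,4](0) P2=[3,3,0,6,3,0](1)
Move 4: P1 pit3 -> P1=[5,0,6,0,5,5](1) P2=[3,3,0,6,3,0](1)
Move 5: P1 pit0 -> P1=[0,1,7,1,6,6](1) P2=[3,3,0,6,3,0](1)
Move 6: P2 pit3 -> P1=[1,2,8,1,6,6](1) P2=[3,3,0,0,4,1](2)
Move 7: P1 pit0 -> P1=[0,3,8,1,6,6](1) P2=[3,3,0,0,4,1](2)
Move 8: P1 pit1 -> P1=[0,0,9,2,7,6](1) P2=[3,3,0,0,4,1](2)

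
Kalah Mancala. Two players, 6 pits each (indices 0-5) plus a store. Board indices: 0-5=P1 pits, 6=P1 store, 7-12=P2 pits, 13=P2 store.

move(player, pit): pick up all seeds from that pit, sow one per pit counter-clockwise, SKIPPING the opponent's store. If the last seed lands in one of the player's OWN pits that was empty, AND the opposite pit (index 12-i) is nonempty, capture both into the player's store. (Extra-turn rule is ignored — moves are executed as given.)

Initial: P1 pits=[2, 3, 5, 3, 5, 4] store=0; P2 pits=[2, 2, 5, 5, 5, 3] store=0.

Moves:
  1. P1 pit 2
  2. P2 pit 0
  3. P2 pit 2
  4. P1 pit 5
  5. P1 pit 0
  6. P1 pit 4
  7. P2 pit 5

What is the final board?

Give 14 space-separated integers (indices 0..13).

Move 1: P1 pit2 -> P1=[2,3,0,4,6,5](1) P2=[3,2,5,5,5,3](0)
Move 2: P2 pit0 -> P1=[2,3,0,4,6,5](1) P2=[0,3,6,6,5,3](0)
Move 3: P2 pit2 -> P1=[3,4,0,4,6,5](1) P2=[0,3,0,7,6,4](1)
Move 4: P1 pit5 -> P1=[3,4,0,4,6,0](2) P2=[1,4,1,8,6,4](1)
Move 5: P1 pit0 -> P1=[0,5,1,5,6,0](2) P2=[1,4,1,8,6,4](1)
Move 6: P1 pit4 -> P1=[0,5,1,5,0,1](3) P2=[2,5,2,9,6,4](1)
Move 7: P2 pit5 -> P1=[1,6,2,5,0,1](3) P2=[2,5,2,9,6,0](2)

Answer: 1 6 2 5 0 1 3 2 5 2 9 6 0 2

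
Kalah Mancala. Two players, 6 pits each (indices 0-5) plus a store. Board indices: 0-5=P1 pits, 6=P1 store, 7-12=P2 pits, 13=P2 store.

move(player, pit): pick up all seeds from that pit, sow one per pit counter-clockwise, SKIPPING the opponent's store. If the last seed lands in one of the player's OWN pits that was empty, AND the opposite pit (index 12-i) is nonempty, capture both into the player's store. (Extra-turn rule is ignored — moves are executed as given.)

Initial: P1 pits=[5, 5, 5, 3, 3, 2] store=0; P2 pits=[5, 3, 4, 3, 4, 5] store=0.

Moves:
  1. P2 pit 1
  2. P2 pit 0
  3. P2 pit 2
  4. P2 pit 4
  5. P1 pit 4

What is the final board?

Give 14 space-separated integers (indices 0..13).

Answer: 7 7 6 4 0 3 1 1 2 0 6 0 8 2

Derivation:
Move 1: P2 pit1 -> P1=[5,5,5,3,3,2](0) P2=[5,0,5,4,5,5](0)
Move 2: P2 pit0 -> P1=[5,5,5,3,3,2](0) P2=[0,1,6,5,6,6](0)
Move 3: P2 pit2 -> P1=[6,6,5,3,3,2](0) P2=[0,1,0,6,7,7](1)
Move 4: P2 pit4 -> P1=[7,7,6,4,4,2](0) P2=[0,1,0,6,0,8](2)
Move 5: P1 pit4 -> P1=[7,7,6,4,0,3](1) P2=[1,2,0,6,0,8](2)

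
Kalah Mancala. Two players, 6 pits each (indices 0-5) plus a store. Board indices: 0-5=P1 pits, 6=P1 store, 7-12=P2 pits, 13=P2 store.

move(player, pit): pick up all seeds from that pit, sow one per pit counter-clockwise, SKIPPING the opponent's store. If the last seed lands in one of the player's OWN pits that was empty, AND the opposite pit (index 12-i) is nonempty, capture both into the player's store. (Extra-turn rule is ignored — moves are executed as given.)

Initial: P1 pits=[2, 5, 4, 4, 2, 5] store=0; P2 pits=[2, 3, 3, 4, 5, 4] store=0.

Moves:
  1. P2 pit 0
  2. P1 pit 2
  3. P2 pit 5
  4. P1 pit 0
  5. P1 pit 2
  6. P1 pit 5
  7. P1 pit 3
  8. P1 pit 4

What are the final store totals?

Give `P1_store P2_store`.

Answer: 4 1

Derivation:
Move 1: P2 pit0 -> P1=[2,5,4,4,2,5](0) P2=[0,4,4,4,5,4](0)
Move 2: P1 pit2 -> P1=[2,5,0,5,3,6](1) P2=[0,4,4,4,5,4](0)
Move 3: P2 pit5 -> P1=[3,6,1,5,3,6](1) P2=[0,4,4,4,5,0](1)
Move 4: P1 pit0 -> P1=[0,7,2,6,3,6](1) P2=[0,4,4,4,5,0](1)
Move 5: P1 pit2 -> P1=[0,7,0,7,4,6](1) P2=[0,4,4,4,5,0](1)
Move 6: P1 pit5 -> P1=[0,7,0,7,4,0](2) P2=[1,5,5,5,6,0](1)
Move 7: P1 pit3 -> P1=[0,7,0,0,5,1](3) P2=[2,6,6,6,6,0](1)
Move 8: P1 pit4 -> P1=[0,7,0,0,0,2](4) P2=[3,7,7,6,6,0](1)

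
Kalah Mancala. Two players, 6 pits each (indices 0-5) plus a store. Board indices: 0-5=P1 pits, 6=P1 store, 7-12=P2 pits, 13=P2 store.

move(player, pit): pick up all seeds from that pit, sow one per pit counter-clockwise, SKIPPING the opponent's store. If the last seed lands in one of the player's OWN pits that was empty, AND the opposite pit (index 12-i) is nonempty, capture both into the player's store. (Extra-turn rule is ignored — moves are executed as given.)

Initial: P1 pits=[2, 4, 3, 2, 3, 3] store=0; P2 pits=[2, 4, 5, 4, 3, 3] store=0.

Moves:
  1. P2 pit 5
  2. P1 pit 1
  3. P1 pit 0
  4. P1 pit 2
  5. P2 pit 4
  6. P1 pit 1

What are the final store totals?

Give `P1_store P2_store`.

Answer: 7 2

Derivation:
Move 1: P2 pit5 -> P1=[3,5,3,2,3,3](0) P2=[2,4,5,4,3,0](1)
Move 2: P1 pit1 -> P1=[3,0,4,3,4,4](1) P2=[2,4,5,4,3,0](1)
Move 3: P1 pit0 -> P1=[0,1,5,4,4,4](1) P2=[2,4,5,4,3,0](1)
Move 4: P1 pit2 -> P1=[0,1,0,5,5,5](2) P2=[3,4,5,4,3,0](1)
Move 5: P2 pit4 -> P1=[1,1,0,5,5,5](2) P2=[3,4,5,4,0,1](2)
Move 6: P1 pit1 -> P1=[1,0,0,5,5,5](7) P2=[3,4,5,0,0,1](2)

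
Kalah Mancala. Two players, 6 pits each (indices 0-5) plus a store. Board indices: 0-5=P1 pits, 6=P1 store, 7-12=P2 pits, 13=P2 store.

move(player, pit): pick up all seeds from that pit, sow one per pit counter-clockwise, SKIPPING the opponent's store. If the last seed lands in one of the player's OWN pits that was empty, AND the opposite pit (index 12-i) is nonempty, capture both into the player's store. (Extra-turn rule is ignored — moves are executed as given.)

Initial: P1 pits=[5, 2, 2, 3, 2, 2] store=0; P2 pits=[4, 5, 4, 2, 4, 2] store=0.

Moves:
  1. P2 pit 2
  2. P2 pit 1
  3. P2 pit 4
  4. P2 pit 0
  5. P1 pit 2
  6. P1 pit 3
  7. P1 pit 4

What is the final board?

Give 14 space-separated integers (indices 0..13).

Move 1: P2 pit2 -> P1=[5,2,2,3,2,2](0) P2=[4,5,0,3,5,3](1)
Move 2: P2 pit1 -> P1=[5,2,2,3,2,2](0) P2=[4,0,1,4,6,4](2)
Move 3: P2 pit4 -> P1=[6,3,3,4,2,2](0) P2=[4,0,1,4,0,5](3)
Move 4: P2 pit0 -> P1=[6,0,3,4,2,2](0) P2=[0,1,2,5,0,5](7)
Move 5: P1 pit2 -> P1=[6,0,0,5,3,3](0) P2=[0,1,2,5,0,5](7)
Move 6: P1 pit3 -> P1=[6,0,0,0,4,4](1) P2=[1,2,2,5,0,5](7)
Move 7: P1 pit4 -> P1=[6,0,0,0,0,5](2) P2=[2,3,2,5,0,5](7)

Answer: 6 0 0 0 0 5 2 2 3 2 5 0 5 7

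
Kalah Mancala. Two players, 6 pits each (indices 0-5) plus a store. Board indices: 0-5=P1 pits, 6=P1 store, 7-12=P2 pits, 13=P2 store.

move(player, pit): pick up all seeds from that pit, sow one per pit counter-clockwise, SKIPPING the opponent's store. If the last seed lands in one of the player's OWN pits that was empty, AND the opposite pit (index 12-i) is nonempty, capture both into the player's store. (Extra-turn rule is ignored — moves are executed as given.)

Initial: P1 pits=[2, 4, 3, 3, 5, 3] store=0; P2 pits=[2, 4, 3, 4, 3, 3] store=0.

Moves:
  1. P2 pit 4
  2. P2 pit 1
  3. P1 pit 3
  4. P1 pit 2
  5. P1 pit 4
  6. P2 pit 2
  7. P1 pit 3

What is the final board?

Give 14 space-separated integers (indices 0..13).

Move 1: P2 pit4 -> P1=[3,4,3,3,5,3](0) P2=[2,4,3,4,0,4](1)
Move 2: P2 pit1 -> P1=[3,4,3,3,5,3](0) P2=[2,0,4,5,1,5](1)
Move 3: P1 pit3 -> P1=[3,4,3,0,6,4](1) P2=[2,0,4,5,1,5](1)
Move 4: P1 pit2 -> P1=[3,4,0,1,7,5](1) P2=[2,0,4,5,1,5](1)
Move 5: P1 pit4 -> P1=[3,4,0,1,0,6](2) P2=[3,1,5,6,2,5](1)
Move 6: P2 pit2 -> P1=[4,4,0,1,0,6](2) P2=[3,1,0,7,3,6](2)
Move 7: P1 pit3 -> P1=[4,4,0,0,0,6](4) P2=[3,0,0,7,3,6](2)

Answer: 4 4 0 0 0 6 4 3 0 0 7 3 6 2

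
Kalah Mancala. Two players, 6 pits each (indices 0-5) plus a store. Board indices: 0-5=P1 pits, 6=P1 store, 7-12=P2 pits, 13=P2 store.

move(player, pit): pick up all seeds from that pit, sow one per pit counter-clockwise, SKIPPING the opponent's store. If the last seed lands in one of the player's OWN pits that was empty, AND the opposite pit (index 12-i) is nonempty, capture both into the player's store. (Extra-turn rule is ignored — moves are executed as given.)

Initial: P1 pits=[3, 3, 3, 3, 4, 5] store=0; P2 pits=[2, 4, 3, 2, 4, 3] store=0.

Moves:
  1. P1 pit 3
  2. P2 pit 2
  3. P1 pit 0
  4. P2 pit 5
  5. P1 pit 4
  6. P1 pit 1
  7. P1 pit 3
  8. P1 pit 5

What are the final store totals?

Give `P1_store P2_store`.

Answer: 11 1

Derivation:
Move 1: P1 pit3 -> P1=[3,3,3,0,5,6](1) P2=[2,4,3,2,4,3](0)
Move 2: P2 pit2 -> P1=[3,3,3,0,5,6](1) P2=[2,4,0,3,5,4](0)
Move 3: P1 pit0 -> P1=[0,4,4,1,5,6](1) P2=[2,4,0,3,5,4](0)
Move 4: P2 pit5 -> P1=[1,5,5,1,5,6](1) P2=[2,4,0,3,5,0](1)
Move 5: P1 pit4 -> P1=[1,5,5,1,0,7](2) P2=[3,5,1,3,5,0](1)
Move 6: P1 pit1 -> P1=[1,0,6,2,1,8](3) P2=[3,5,1,3,5,0](1)
Move 7: P1 pit3 -> P1=[1,0,6,0,2,9](3) P2=[3,5,1,3,5,0](1)
Move 8: P1 pit5 -> P1=[2,0,6,0,2,0](11) P2=[4,6,2,4,0,1](1)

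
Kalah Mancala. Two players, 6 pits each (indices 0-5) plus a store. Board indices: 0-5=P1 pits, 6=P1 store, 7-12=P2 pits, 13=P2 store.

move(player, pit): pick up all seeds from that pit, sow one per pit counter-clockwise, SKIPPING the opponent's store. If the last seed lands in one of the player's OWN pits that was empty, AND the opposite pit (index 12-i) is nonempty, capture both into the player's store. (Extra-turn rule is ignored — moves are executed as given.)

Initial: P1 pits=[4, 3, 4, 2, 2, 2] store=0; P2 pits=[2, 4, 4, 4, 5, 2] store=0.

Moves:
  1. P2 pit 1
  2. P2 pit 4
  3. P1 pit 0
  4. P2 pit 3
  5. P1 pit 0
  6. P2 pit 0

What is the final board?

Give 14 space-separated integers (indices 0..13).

Move 1: P2 pit1 -> P1=[4,3,4,2,2,2](0) P2=[2,0,5,5,6,3](0)
Move 2: P2 pit4 -> P1=[5,4,5,3,2,2](0) P2=[2,0,5,5,0,4](1)
Move 3: P1 pit0 -> P1=[0,5,6,4,3,3](0) P2=[2,0,5,5,0,4](1)
Move 4: P2 pit3 -> P1=[1,6,6,4,3,3](0) P2=[2,0,5,0,1,5](2)
Move 5: P1 pit0 -> P1=[0,7,6,4,3,3](0) P2=[2,0,5,0,1,5](2)
Move 6: P2 pit0 -> P1=[0,7,6,4,3,3](0) P2=[0,1,6,0,1,5](2)

Answer: 0 7 6 4 3 3 0 0 1 6 0 1 5 2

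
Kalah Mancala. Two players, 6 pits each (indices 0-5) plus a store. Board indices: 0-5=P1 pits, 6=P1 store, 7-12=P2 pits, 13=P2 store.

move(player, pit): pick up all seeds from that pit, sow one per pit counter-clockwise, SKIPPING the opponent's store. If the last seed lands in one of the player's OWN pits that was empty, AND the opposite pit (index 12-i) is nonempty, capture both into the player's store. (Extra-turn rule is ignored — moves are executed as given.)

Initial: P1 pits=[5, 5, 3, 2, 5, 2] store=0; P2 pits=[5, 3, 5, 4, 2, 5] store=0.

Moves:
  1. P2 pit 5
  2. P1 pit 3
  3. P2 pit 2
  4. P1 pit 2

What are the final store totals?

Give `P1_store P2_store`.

Answer: 2 2

Derivation:
Move 1: P2 pit5 -> P1=[6,6,4,3,5,2](0) P2=[5,3,5,4,2,0](1)
Move 2: P1 pit3 -> P1=[6,6,4,0,6,3](1) P2=[5,3,5,4,2,0](1)
Move 3: P2 pit2 -> P1=[7,6,4,0,6,3](1) P2=[5,3,0,5,3,1](2)
Move 4: P1 pit2 -> P1=[7,6,0,1,7,4](2) P2=[5,3,0,5,3,1](2)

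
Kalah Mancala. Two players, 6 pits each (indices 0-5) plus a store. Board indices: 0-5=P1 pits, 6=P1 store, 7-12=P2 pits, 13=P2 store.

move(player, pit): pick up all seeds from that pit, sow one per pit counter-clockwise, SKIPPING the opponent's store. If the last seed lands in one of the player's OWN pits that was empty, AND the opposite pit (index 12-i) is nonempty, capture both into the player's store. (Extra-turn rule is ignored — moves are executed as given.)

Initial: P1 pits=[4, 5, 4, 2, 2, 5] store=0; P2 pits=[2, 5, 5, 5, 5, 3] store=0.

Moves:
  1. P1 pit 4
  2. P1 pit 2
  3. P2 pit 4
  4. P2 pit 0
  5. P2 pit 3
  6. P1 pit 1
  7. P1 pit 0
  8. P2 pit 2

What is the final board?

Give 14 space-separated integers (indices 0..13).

Move 1: P1 pit4 -> P1=[4,5,4,2,0,6](1) P2=[2,5,5,5,5,3](0)
Move 2: P1 pit2 -> P1=[4,5,0,3,1,7](2) P2=[2,5,5,5,5,3](0)
Move 3: P2 pit4 -> P1=[5,6,1,3,1,7](2) P2=[2,5,5,5,0,4](1)
Move 4: P2 pit0 -> P1=[5,6,1,3,1,7](2) P2=[0,6,6,5,0,4](1)
Move 5: P2 pit3 -> P1=[6,7,1,3,1,7](2) P2=[0,6,6,0,1,5](2)
Move 6: P1 pit1 -> P1=[6,0,2,4,2,8](3) P2=[1,7,6,0,1,5](2)
Move 7: P1 pit0 -> P1=[0,1,3,5,3,9](4) P2=[1,7,6,0,1,5](2)
Move 8: P2 pit2 -> P1=[1,2,3,5,3,9](4) P2=[1,7,0,1,2,6](3)

Answer: 1 2 3 5 3 9 4 1 7 0 1 2 6 3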